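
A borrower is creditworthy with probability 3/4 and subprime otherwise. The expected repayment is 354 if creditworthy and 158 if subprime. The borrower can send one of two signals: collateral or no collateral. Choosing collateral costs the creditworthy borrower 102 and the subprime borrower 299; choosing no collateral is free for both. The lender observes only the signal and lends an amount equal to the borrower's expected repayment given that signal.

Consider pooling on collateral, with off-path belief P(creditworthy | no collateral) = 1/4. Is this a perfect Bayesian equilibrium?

No

On the equilibrium path (collateral) the lender holds the prior 3/4 and pays 3/4·354 + 1/4·158 = 305. Off-path (no collateral) belief 1/4 gives 1/4·354 + 3/4·158 = 207.
Creditworthy: collateral gives 305 − 102 = 203; no collateral gives 207 − 0 = 207. Deviates. ✗
Subprime: collateral gives 305 − 299 = 6; no collateral gives 207 − 0 = 207. Deviates. ✗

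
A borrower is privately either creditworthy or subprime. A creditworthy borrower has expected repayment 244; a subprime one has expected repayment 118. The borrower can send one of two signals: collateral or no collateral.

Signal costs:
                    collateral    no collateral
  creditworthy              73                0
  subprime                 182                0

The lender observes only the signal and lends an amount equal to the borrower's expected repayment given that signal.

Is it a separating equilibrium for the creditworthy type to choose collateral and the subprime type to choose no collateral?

Under separation the lender infers type exactly: collateral → creditworthy (pays 244), no collateral → subprime (pays 118).
Creditworthy: collateral gives 244 − 73 = 171; no collateral gives 118 − 0 = 118. No deviation. ✓
Subprime: no collateral gives 118 − 0 = 118; collateral gives 244 − 182 = 62. No deviation. ✓
Neither type gains from mimicking the other.

Yes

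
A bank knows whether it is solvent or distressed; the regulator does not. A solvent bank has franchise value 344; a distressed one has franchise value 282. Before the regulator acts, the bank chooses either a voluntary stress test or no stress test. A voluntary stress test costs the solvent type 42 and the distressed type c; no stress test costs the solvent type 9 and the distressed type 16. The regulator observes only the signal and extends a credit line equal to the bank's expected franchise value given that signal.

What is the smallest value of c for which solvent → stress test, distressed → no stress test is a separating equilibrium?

78

Under separation: stress test → solvent (pays 344); no stress test → distressed (pays 282).
Solvent: 344 − 42 = 302 ≥ 282 − 9 = 273. Holds regardless of c. ✓
Distressed: 282 − 16 ≥ 344 − c, so c ≥ 344 − 266 = 78.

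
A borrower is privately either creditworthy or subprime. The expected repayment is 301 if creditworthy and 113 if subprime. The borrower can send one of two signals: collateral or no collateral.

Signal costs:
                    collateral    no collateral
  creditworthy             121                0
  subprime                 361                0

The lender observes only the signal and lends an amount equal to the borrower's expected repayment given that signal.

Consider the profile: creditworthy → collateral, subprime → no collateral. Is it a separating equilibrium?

If types separate, collateral earns payment 301 and no collateral earns 113.
Creditworthy: collateral gives 301 − 121 = 180; no collateral gives 113 − 0 = 113. No deviation. ✓
Subprime: no collateral gives 113 − 0 = 113; collateral gives 301 − 361 = -60. No deviation. ✓
Both incentive constraints hold.

Yes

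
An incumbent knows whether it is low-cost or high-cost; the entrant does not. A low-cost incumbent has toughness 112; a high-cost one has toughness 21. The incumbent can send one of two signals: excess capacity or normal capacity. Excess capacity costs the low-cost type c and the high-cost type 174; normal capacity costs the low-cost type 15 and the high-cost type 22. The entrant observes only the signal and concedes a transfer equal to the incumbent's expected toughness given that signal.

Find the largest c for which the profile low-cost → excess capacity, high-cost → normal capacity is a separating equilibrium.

106

Under separation: excess capacity → low-cost (pays 112); normal capacity → high-cost (pays 21).
High-cost: 21 − 22 = -1 ≥ 112 − 174 = -62. Holds regardless of c. ✓
Low-cost: 112 − c ≥ 21 − 15, so c ≤ 112 − 6 = 106.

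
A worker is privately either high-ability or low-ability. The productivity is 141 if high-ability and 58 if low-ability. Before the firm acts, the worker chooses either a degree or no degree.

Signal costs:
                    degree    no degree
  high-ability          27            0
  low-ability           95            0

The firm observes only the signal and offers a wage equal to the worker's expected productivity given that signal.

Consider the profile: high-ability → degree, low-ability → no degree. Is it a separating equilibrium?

Yes

If types separate, degree earns payment 141 and no degree earns 58.
High-ability: degree gives 141 − 27 = 114; no degree gives 58 − 0 = 58. No deviation. ✓
Low-ability: no degree gives 58 − 0 = 58; degree gives 141 − 95 = 46. No deviation. ✓
Both incentive constraints hold.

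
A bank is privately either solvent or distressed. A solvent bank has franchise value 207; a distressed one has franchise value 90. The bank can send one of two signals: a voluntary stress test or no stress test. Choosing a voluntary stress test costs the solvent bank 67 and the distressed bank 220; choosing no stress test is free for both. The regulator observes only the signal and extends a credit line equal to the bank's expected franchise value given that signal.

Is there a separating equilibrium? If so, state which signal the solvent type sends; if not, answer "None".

Try solvent → stress test, distressed → no stress test:
  Under separation the regulator infers type exactly: stress test → solvent (pays 207), no stress test → distressed (pays 90).
  Solvent: stress test gives 207 − 67 = 140; no stress test gives 90 − 0 = 90. No deviation. ✓
  Distressed: no stress test gives 90 − 0 = 90; stress test gives 207 − 220 = -13. No deviation. ✓
Both hold — the solvent type sends stress test.

stress test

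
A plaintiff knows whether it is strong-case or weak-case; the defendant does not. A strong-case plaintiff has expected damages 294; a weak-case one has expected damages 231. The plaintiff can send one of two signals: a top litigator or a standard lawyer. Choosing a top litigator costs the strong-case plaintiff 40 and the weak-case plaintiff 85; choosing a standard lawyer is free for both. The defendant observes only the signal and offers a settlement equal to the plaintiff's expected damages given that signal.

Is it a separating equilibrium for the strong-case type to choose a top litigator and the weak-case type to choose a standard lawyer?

Yes

If types separate, top litigator earns payment 294 and standard lawyer earns 231.
Strong-case: top litigator gives 294 − 40 = 254; standard lawyer gives 231 − 0 = 231. No deviation. ✓
Weak-case: standard lawyer gives 231 − 0 = 231; top litigator gives 294 − 85 = 209. No deviation. ✓
Neither type gains from mimicking the other.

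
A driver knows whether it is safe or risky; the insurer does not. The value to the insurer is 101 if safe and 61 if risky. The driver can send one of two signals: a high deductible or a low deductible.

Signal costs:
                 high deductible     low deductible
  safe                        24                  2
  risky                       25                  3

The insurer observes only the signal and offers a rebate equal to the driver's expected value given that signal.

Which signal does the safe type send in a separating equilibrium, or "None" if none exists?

Try safe → high deductible, risky → low deductible:
  If types separate, high deductible earns payment 101 and low deductible earns 61.
  Safe: high deductible gives 101 − 24 = 77; low deductible gives 61 − 2 = 59. No deviation. ✓
  Risky: low deductible gives 61 − 3 = 58; high deductible gives 101 − 25 = 76. Would deviate. ✗
Try safe → low deductible, risky → high deductible:
  If types separate, low deductible earns payment 101 and high deductible earns 61.
  Safe: low deductible gives 101 − 2 = 99; high deductible gives 61 − 24 = 37. No deviation. ✓
  Risky: high deductible gives 61 − 25 = 36; low deductible gives 101 − 3 = 98. Would deviate. ✗
Neither assignment is incentive-compatible.

None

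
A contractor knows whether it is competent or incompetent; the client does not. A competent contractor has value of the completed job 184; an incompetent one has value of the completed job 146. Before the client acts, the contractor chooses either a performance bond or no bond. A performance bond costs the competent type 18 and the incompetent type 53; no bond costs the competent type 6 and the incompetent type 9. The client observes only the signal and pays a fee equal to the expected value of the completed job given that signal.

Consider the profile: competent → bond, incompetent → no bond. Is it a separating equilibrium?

Under separation the client infers type exactly: bond → competent (pays 184), no bond → incompetent (pays 146).
Competent: bond gives 184 − 18 = 166; no bond gives 146 − 6 = 140. No deviation. ✓
Incompetent: no bond gives 146 − 9 = 137; bond gives 184 − 53 = 131. No deviation. ✓
Both incentive constraints hold.

Yes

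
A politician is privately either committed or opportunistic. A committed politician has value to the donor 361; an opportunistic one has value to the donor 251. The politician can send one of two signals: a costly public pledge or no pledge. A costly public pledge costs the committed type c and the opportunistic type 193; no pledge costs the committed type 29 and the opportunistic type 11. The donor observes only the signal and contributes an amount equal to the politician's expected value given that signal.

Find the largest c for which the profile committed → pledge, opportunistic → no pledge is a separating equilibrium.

Under separation: pledge → committed (pays 361); no pledge → opportunistic (pays 251).
Opportunistic: 251 − 11 = 240 ≥ 361 − 193 = 168. Holds regardless of c. ✓
Committed: 361 − c ≥ 251 − 29, so c ≤ 361 − 222 = 139.

139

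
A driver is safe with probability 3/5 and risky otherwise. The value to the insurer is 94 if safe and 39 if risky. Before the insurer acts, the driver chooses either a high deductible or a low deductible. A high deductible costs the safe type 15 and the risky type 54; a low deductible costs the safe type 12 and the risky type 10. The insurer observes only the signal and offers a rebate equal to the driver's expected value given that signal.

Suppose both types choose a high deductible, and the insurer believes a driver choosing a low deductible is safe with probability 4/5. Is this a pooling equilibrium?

On the equilibrium path (high deductible) the insurer holds the prior 3/5 and pays 3/5·94 + 2/5·39 = 72. Off-path (low deductible) belief 4/5 gives 4/5·94 + 1/5·39 = 83.
Safe: high deductible gives 72 − 15 = 57; low deductible gives 83 − 12 = 71. Deviates. ✗
Risky: high deductible gives 72 − 54 = 18; low deductible gives 83 − 10 = 73. Deviates. ✗

No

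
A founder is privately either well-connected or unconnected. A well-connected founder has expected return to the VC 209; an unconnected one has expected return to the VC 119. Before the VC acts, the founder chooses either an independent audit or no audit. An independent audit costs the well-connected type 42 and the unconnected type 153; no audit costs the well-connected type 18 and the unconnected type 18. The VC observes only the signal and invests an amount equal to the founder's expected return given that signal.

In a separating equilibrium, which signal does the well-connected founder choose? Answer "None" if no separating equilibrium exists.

Try well-connected → audit, unconnected → no audit:
  If types separate, audit earns payment 209 and no audit earns 119.
  Well-connected: audit gives 209 − 42 = 167; no audit gives 119 − 18 = 101. No deviation. ✓
  Unconnected: no audit gives 119 − 18 = 101; audit gives 209 − 153 = 56. No deviation. ✓
Both hold — the well-connected type sends audit.

audit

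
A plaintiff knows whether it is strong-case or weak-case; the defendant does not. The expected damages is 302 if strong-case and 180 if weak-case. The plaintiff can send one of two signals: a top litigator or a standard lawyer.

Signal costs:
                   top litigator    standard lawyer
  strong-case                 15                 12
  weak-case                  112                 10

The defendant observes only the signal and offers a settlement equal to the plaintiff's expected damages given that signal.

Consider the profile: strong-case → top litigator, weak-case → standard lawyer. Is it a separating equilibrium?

Under separation the defendant infers type exactly: top litigator → strong-case (pays 302), standard lawyer → weak-case (pays 180).
Strong-case: top litigator gives 302 − 15 = 287; standard lawyer gives 180 − 12 = 168. No deviation. ✓
Weak-case: standard lawyer gives 180 − 10 = 170; top litigator gives 302 − 112 = 190. Would deviate. ✗

No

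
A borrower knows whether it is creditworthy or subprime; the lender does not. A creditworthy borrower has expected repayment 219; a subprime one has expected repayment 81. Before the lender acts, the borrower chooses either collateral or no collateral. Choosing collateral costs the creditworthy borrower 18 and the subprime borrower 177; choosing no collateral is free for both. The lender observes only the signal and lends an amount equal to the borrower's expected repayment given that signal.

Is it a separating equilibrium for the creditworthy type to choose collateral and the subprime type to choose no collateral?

Yes

If types separate, collateral earns payment 219 and no collateral earns 81.
Creditworthy: collateral gives 219 − 18 = 201; no collateral gives 81 − 0 = 81. No deviation. ✓
Subprime: no collateral gives 81 − 0 = 81; collateral gives 219 − 177 = 42. No deviation. ✓
Both incentive constraints hold.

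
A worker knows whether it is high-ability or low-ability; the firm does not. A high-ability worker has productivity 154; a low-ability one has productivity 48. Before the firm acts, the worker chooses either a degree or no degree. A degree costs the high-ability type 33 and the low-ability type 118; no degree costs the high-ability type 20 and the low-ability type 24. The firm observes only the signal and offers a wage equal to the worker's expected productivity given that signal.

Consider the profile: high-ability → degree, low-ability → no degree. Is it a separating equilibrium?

If types separate, degree earns payment 154 and no degree earns 48.
High-ability: degree gives 154 − 33 = 121; no degree gives 48 − 20 = 28. No deviation. ✓
Low-ability: no degree gives 48 − 24 = 24; degree gives 154 − 118 = 36. Would deviate. ✗

No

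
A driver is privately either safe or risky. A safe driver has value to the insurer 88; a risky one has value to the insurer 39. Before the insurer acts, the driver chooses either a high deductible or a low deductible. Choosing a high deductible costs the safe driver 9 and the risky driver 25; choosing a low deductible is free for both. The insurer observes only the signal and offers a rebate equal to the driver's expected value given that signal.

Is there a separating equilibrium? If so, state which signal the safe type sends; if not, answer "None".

None

Try safe → high deductible, risky → low deductible:
  If types separate, high deductible earns payment 88 and low deductible earns 39.
  Safe: high deductible gives 88 − 9 = 79; low deductible gives 39 − 0 = 39. No deviation. ✓
  Risky: low deductible gives 39 − 0 = 39; high deductible gives 88 − 25 = 63. Would deviate. ✗
Try safe → low deductible, risky → high deductible:
  If types separate, low deductible earns payment 88 and high deductible earns 39.
  Safe: low deductible gives 88 − 0 = 88; high deductible gives 39 − 9 = 30. No deviation. ✓
  Risky: high deductible gives 39 − 25 = 14; low deductible gives 88 − 0 = 88. Would deviate. ✗
Neither assignment is incentive-compatible.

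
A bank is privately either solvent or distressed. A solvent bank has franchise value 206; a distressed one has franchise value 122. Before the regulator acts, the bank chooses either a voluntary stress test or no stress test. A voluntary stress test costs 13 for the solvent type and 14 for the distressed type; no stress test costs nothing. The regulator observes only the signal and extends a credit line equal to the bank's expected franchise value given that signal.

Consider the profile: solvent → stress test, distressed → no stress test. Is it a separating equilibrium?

No

Under separation the regulator infers type exactly: stress test → solvent (pays 206), no stress test → distressed (pays 122).
Solvent: stress test gives 206 − 13 = 193; no stress test gives 122 − 0 = 122. No deviation. ✓
Distressed: no stress test gives 122 − 0 = 122; stress test gives 206 − 14 = 192. Would deviate. ✗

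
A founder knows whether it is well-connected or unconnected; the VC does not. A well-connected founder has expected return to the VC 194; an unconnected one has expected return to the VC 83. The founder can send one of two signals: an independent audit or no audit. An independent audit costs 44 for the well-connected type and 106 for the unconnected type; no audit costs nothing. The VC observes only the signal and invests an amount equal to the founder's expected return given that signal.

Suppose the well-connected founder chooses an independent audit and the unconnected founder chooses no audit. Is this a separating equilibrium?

No

If types separate, audit earns payment 194 and no audit earns 83.
Well-connected: audit gives 194 − 44 = 150; no audit gives 83 − 0 = 83. No deviation. ✓
Unconnected: no audit gives 83 − 0 = 83; audit gives 194 − 106 = 88. Would deviate. ✗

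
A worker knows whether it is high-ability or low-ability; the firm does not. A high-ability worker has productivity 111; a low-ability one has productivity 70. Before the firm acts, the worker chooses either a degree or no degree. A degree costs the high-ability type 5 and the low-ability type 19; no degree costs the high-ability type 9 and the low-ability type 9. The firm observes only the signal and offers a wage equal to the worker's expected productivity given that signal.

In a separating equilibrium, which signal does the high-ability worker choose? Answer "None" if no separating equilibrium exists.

Try high-ability → degree, low-ability → no degree:
  If types separate, degree earns payment 111 and no degree earns 70.
  High-ability: degree gives 111 − 5 = 106; no degree gives 70 − 9 = 61. No deviation. ✓
  Low-ability: no degree gives 70 − 9 = 61; degree gives 111 − 19 = 92. Would deviate. ✗
Try high-ability → no degree, low-ability → degree:
  If types separate, no degree earns payment 111 and degree earns 70.
  High-ability: no degree gives 111 − 9 = 102; degree gives 70 − 5 = 65. No deviation. ✓
  Low-ability: degree gives 70 − 19 = 51; no degree gives 111 − 9 = 102. Would deviate. ✗
Neither assignment is incentive-compatible.

None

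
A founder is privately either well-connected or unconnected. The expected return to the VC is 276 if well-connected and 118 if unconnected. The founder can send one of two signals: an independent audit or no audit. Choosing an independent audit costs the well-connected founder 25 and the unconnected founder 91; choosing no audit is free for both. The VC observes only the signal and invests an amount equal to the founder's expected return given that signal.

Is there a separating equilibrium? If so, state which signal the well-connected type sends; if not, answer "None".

None

Try well-connected → audit, unconnected → no audit:
  If types separate, audit earns payment 276 and no audit earns 118.
  Well-connected: audit gives 276 − 25 = 251; no audit gives 118 − 0 = 118. No deviation. ✓
  Unconnected: no audit gives 118 − 0 = 118; audit gives 276 − 91 = 185. Would deviate. ✗
Try well-connected → no audit, unconnected → audit:
  If types separate, no audit earns payment 276 and audit earns 118.
  Well-connected: no audit gives 276 − 0 = 276; audit gives 118 − 25 = 93. No deviation. ✓
  Unconnected: audit gives 118 − 91 = 27; no audit gives 276 − 0 = 276. Would deviate. ✗
Neither assignment is incentive-compatible.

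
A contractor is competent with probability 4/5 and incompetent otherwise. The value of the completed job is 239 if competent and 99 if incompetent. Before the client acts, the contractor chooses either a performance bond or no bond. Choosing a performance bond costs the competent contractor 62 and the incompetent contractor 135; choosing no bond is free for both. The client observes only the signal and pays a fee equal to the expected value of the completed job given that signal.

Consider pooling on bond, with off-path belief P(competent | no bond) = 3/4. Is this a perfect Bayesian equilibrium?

No

At the pooled signal (bond) the client holds the prior 4/5 and pays 4/5·239 + 1/5·99 = 211. Off-path (no bond) belief 3/4 gives 3/4·239 + 1/4·99 = 204.
Competent: bond gives 211 − 62 = 149; no bond gives 204 − 0 = 204. Deviates. ✗
Incompetent: bond gives 211 − 135 = 76; no bond gives 204 − 0 = 204. Deviates. ✗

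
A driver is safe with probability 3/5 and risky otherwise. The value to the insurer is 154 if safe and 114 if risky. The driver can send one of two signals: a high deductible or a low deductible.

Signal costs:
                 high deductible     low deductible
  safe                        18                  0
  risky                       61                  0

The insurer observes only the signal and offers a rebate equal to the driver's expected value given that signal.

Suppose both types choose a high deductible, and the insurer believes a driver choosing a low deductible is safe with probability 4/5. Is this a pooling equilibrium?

No

On the equilibrium path (high deductible) the insurer holds the prior 3/5 and pays 3/5·154 + 2/5·114 = 138. Off-path (low deductible) belief 4/5 gives 4/5·154 + 1/5·114 = 146.
Safe: high deductible gives 138 − 18 = 120; low deductible gives 146 − 0 = 146. Deviates. ✗
Risky: high deductible gives 138 − 61 = 77; low deductible gives 146 − 0 = 146. Deviates. ✗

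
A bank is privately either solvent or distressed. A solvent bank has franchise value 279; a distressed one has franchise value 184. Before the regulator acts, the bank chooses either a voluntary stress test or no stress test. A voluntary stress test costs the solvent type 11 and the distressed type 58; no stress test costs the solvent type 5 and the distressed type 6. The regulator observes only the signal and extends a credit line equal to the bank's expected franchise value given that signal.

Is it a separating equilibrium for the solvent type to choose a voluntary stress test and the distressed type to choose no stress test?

If types separate, stress test earns payment 279 and no stress test earns 184.
Solvent: stress test gives 279 − 11 = 268; no stress test gives 184 − 5 = 179. No deviation. ✓
Distressed: no stress test gives 184 − 6 = 178; stress test gives 279 − 58 = 221. Would deviate. ✗

No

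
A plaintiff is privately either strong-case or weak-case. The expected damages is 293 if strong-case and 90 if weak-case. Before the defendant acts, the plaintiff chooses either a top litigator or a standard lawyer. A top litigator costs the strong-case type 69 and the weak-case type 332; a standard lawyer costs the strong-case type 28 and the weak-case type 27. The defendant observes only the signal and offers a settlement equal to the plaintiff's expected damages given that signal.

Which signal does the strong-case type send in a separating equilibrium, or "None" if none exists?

top litigator

Try strong-case → top litigator, weak-case → standard lawyer:
  Under separation the defendant infers type exactly: top litigator → strong-case (pays 293), standard lawyer → weak-case (pays 90).
  Strong-case: top litigator gives 293 − 69 = 224; standard lawyer gives 90 − 28 = 62. No deviation. ✓
  Weak-case: standard lawyer gives 90 − 27 = 63; top litigator gives 293 − 332 = -39. No deviation. ✓
Both hold — the strong-case type sends top litigator.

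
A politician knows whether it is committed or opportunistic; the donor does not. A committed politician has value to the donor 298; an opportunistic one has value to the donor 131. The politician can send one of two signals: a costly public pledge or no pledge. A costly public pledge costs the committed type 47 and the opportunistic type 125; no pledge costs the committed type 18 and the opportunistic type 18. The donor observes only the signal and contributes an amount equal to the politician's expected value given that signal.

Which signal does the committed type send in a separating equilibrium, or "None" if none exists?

Try committed → pledge, opportunistic → no pledge:
  If types separate, pledge earns payment 298 and no pledge earns 131.
  Committed: pledge gives 298 − 47 = 251; no pledge gives 131 − 18 = 113. No deviation. ✓
  Opportunistic: no pledge gives 131 − 18 = 113; pledge gives 298 − 125 = 173. Would deviate. ✗
Try committed → no pledge, opportunistic → pledge:
  If types separate, no pledge earns payment 298 and pledge earns 131.
  Committed: no pledge gives 298 − 18 = 280; pledge gives 131 − 47 = 84. No deviation. ✓
  Opportunistic: pledge gives 131 − 125 = 6; no pledge gives 298 − 18 = 280. Would deviate. ✗
Neither assignment is incentive-compatible.

None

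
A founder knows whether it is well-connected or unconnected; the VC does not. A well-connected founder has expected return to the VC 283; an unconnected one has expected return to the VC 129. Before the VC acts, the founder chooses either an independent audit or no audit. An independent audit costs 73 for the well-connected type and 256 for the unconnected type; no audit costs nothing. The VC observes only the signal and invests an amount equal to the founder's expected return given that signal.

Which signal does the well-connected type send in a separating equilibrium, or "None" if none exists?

Try well-connected → audit, unconnected → no audit:
  Under separation the VC infers type exactly: audit → well-connected (pays 283), no audit → unconnected (pays 129).
  Well-connected: audit gives 283 − 73 = 210; no audit gives 129 − 0 = 129. No deviation. ✓
  Unconnected: no audit gives 129 − 0 = 129; audit gives 283 − 256 = 27. No deviation. ✓
Both hold — the well-connected type sends audit.

audit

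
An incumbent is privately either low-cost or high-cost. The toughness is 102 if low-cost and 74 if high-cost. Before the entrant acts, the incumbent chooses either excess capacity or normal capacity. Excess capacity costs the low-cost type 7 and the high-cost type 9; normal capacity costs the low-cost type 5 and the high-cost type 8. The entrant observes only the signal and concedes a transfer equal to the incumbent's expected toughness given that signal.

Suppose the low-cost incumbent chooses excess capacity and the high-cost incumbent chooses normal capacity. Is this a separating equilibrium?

If types separate, excess capacity earns payment 102 and normal capacity earns 74.
Low-cost: excess capacity gives 102 − 7 = 95; normal capacity gives 74 − 5 = 69. No deviation. ✓
High-cost: normal capacity gives 74 − 8 = 66; excess capacity gives 102 − 9 = 93. Would deviate. ✗

No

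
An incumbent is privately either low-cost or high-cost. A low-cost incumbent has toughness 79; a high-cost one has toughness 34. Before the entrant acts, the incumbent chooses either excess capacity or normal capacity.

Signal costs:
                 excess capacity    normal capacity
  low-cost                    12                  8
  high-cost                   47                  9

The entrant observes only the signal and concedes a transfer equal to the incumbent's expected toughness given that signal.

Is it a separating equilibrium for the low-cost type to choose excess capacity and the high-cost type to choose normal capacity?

No

If types separate, excess capacity earns payment 79 and normal capacity earns 34.
Low-cost: excess capacity gives 79 − 12 = 67; normal capacity gives 34 − 8 = 26. No deviation. ✓
High-cost: normal capacity gives 34 − 9 = 25; excess capacity gives 79 − 47 = 32. Would deviate. ✗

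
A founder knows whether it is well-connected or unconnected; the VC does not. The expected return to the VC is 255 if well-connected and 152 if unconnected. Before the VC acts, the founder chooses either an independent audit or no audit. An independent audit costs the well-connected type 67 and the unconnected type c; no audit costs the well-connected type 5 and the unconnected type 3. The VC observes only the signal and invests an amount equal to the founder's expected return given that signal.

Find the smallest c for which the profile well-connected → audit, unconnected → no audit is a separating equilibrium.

106

Under separation: audit → well-connected (pays 255); no audit → unconnected (pays 152).
Well-connected: 255 − 67 = 188 ≥ 152 − 5 = 147. Holds regardless of c. ✓
Unconnected: 152 − 3 ≥ 255 − c, so c ≥ 255 − 149 = 106.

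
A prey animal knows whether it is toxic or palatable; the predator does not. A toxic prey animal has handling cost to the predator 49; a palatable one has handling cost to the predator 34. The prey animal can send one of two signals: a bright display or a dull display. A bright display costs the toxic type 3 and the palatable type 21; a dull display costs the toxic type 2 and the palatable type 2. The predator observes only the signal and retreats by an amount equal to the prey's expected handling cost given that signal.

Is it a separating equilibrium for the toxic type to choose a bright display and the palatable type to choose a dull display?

If types separate, bright display earns payment 49 and dull display earns 34.
Toxic: bright display gives 49 − 3 = 46; dull display gives 34 − 2 = 32. No deviation. ✓
Palatable: dull display gives 34 − 2 = 32; bright display gives 49 − 21 = 28. No deviation. ✓
Neither type gains from mimicking the other.

Yes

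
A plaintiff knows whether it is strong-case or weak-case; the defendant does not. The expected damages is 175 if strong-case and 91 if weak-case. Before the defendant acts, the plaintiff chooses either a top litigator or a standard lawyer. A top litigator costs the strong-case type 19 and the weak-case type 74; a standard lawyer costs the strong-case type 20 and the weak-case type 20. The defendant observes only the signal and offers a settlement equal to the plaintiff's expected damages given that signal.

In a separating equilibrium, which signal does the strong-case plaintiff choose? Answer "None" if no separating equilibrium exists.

None

Try strong-case → top litigator, weak-case → standard lawyer:
  Under separation the defendant infers type exactly: top litigator → strong-case (pays 175), standard lawyer → weak-case (pays 91).
  Strong-case: top litigator gives 175 − 19 = 156; standard lawyer gives 91 − 20 = 71. No deviation. ✓
  Weak-case: standard lawyer gives 91 − 20 = 71; top litigator gives 175 − 74 = 101. Would deviate. ✗
Try strong-case → standard lawyer, weak-case → top litigator:
  Under separation the defendant infers type exactly: standard lawyer → strong-case (pays 175), top litigator → weak-case (pays 91).
  Strong-case: standard lawyer gives 175 − 20 = 155; top litigator gives 91 − 19 = 72. No deviation. ✓
  Weak-case: top litigator gives 91 − 74 = 17; standard lawyer gives 175 − 20 = 155. Would deviate. ✗
Neither assignment is incentive-compatible.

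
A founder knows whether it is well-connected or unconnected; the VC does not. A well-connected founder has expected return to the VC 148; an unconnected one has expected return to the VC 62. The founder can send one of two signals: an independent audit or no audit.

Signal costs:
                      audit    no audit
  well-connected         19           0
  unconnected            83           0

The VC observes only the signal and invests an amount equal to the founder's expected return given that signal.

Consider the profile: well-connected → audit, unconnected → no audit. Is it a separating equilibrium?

No

If types separate, audit earns payment 148 and no audit earns 62.
Well-connected: audit gives 148 − 19 = 129; no audit gives 62 − 0 = 62. No deviation. ✓
Unconnected: no audit gives 62 − 0 = 62; audit gives 148 − 83 = 65. Would deviate. ✗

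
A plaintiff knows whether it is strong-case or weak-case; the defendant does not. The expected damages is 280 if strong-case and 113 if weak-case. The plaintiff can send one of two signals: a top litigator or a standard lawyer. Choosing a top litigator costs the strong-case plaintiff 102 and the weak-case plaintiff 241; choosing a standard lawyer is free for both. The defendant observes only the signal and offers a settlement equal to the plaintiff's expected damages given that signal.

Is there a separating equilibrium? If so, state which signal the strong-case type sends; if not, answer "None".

top litigator

Try strong-case → top litigator, weak-case → standard lawyer:
  Under separation the defendant infers type exactly: top litigator → strong-case (pays 280), standard lawyer → weak-case (pays 113).
  Strong-case: top litigator gives 280 − 102 = 178; standard lawyer gives 113 − 0 = 113. No deviation. ✓
  Weak-case: standard lawyer gives 113 − 0 = 113; top litigator gives 280 − 241 = 39. No deviation. ✓
Both hold — the strong-case type sends top litigator.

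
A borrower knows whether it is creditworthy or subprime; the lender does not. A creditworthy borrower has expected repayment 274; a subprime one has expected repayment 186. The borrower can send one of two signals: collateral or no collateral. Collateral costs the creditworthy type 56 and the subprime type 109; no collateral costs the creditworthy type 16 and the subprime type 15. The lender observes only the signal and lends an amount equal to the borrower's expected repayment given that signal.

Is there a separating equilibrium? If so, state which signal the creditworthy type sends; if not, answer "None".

Try creditworthy → collateral, subprime → no collateral:
  If types separate, collateral earns payment 274 and no collateral earns 186.
  Creditworthy: collateral gives 274 − 56 = 218; no collateral gives 186 − 16 = 170. No deviation. ✓
  Subprime: no collateral gives 186 − 15 = 171; collateral gives 274 − 109 = 165. No deviation. ✓
Both hold — the creditworthy type sends collateral.

collateral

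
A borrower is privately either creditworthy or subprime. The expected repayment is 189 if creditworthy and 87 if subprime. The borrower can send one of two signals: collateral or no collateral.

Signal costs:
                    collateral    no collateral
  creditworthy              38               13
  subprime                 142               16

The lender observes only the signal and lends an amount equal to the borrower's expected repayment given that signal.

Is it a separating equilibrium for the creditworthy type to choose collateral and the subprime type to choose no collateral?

If types separate, collateral earns payment 189 and no collateral earns 87.
Creditworthy: collateral gives 189 − 38 = 151; no collateral gives 87 − 13 = 74. No deviation. ✓
Subprime: no collateral gives 87 − 16 = 71; collateral gives 189 − 142 = 47. No deviation. ✓
Neither type gains from mimicking the other.

Yes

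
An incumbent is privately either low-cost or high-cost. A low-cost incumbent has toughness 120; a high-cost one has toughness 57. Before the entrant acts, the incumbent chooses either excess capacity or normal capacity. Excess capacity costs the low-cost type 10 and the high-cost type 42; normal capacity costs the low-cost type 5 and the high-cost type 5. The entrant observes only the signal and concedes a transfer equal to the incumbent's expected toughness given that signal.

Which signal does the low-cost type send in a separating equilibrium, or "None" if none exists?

None

Try low-cost → excess capacity, high-cost → normal capacity:
  If types separate, excess capacity earns payment 120 and normal capacity earns 57.
  Low-cost: excess capacity gives 120 − 10 = 110; normal capacity gives 57 − 5 = 52. No deviation. ✓
  High-cost: normal capacity gives 57 − 5 = 52; excess capacity gives 120 − 42 = 78. Would deviate. ✗
Try low-cost → normal capacity, high-cost → excess capacity:
  If types separate, normal capacity earns payment 120 and excess capacity earns 57.
  Low-cost: normal capacity gives 120 − 5 = 115; excess capacity gives 57 − 10 = 47. No deviation. ✓
  High-cost: excess capacity gives 57 − 42 = 15; normal capacity gives 120 − 5 = 115. Would deviate. ✗
Neither assignment is incentive-compatible.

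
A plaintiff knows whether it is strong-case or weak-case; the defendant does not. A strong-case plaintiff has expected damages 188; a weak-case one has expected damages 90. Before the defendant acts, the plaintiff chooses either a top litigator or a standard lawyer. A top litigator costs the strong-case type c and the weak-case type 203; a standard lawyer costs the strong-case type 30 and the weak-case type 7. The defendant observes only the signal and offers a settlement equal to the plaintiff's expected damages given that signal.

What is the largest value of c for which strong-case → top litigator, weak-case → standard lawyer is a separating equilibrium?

128

Under separation: top litigator → strong-case (pays 188); standard lawyer → weak-case (pays 90).
Weak-case: 90 − 7 = 83 ≥ 188 − 203 = -15. Holds regardless of c. ✓
Strong-case: 188 − c ≥ 90 − 30, so c ≤ 188 − 60 = 128.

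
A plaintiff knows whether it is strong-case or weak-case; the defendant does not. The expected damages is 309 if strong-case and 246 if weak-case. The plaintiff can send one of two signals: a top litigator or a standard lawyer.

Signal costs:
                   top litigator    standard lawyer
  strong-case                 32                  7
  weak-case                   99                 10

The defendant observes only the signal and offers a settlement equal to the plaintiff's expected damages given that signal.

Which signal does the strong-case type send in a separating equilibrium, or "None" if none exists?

Try strong-case → top litigator, weak-case → standard lawyer:
  If types separate, top litigator earns payment 309 and standard lawyer earns 246.
  Strong-case: top litigator gives 309 − 32 = 277; standard lawyer gives 246 − 7 = 239. No deviation. ✓
  Weak-case: standard lawyer gives 246 − 10 = 236; top litigator gives 309 − 99 = 210. No deviation. ✓
Both hold — the strong-case type sends top litigator.

top litigator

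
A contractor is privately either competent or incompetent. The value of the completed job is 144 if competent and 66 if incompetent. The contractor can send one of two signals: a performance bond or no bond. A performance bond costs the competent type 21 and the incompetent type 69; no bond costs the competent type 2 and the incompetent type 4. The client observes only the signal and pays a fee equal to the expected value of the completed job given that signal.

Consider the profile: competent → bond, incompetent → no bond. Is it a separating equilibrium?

No

Under separation the client infers type exactly: bond → competent (pays 144), no bond → incompetent (pays 66).
Competent: bond gives 144 − 21 = 123; no bond gives 66 − 2 = 64. No deviation. ✓
Incompetent: no bond gives 66 − 4 = 62; bond gives 144 − 69 = 75. Would deviate. ✗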